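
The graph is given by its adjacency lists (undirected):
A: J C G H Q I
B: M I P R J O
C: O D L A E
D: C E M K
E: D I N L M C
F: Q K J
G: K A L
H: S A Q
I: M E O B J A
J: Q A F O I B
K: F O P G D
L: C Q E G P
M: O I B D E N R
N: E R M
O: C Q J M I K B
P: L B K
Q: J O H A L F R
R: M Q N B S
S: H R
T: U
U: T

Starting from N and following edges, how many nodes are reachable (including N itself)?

BFS from N visits: N, E, M, R, C, D, I, L, B, O, Q, S, A, K, J, G, P, F, H
Reachable nodes: 19 of 21 total.

19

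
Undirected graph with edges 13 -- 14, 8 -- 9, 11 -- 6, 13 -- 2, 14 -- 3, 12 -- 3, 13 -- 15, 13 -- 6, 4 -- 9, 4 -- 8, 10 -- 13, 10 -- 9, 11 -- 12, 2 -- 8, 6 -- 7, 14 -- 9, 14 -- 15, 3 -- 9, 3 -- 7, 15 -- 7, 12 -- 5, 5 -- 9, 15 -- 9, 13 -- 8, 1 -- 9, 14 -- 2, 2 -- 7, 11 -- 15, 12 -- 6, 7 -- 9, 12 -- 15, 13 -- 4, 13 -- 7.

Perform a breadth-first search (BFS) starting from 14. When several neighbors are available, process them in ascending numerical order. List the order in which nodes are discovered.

Visit 14; enqueue 2, 3, 9, 13, 15 → queue [2, 3, 9, 13, 15]
Visit 2; enqueue 7, 8 → queue [3, 9, 13, 15, 7, 8]
Visit 3; enqueue 12 → queue [9, 13, 15, 7, 8, 12]
Visit 9; enqueue 1, 4, 5, 10 → queue [13, 15, 7, 8, 12, 1, 4, 5, 10]
Visit 13; enqueue 6 → queue [15, 7, 8, 12, 1, 4, 5, 10, 6]
Visit 15; enqueue 11 → queue [7, 8, 12, 1, 4, 5, 10, 6, 11]
Visit 7 → queue [8, 12, 1, 4, 5, 10, 6, 11]
Visit 8 → queue [12, 1, 4, 5, 10, 6, 11]
Visit 12 → queue [1, 4, 5, 10, 6, 11]
Visit 1 → queue [4, 5, 10, 6, 11]
Visit 4 → queue [5, 10, 6, 11]
Visit 5 → queue [10, 6, 11]
Visit 10 → queue [6, 11]
Visit 6 → queue [11]
Visit 11 → queue []

14 -> 2 -> 3 -> 9 -> 13 -> 15 -> 7 -> 8 -> 12 -> 1 -> 4 -> 5 -> 10 -> 6 -> 11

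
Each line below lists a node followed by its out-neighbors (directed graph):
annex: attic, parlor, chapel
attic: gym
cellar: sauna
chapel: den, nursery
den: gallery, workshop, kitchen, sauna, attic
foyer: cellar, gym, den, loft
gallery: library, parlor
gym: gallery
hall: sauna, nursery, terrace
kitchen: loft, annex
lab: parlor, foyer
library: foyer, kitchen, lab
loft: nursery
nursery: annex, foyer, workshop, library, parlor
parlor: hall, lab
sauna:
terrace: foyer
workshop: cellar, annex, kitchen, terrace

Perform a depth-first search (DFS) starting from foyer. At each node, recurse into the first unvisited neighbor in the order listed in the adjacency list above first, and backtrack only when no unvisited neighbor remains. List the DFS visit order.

Visit foyer
foyer → cellar
cellar → sauna
foyer → gym
gym → gallery
gallery → library
library → kitchen
kitchen → loft
loft → nursery
nursery → annex
annex → attic
annex → parlor
parlor → hall
hall → terrace
parlor → lab
annex → chapel
chapel → den
den → workshop

foyer → cellar → sauna → gym → gallery → library → kitchen → loft → nursery → annex → attic → parlor → hall → terrace → lab → chapel → den → workshop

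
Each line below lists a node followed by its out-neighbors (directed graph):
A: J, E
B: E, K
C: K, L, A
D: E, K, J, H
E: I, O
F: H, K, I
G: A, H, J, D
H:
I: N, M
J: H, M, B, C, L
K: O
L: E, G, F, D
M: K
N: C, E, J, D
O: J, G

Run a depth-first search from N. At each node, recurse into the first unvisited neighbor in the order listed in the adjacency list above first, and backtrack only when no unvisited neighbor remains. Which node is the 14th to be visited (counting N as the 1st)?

D

Visit N
N → C
C → K
K → O
O → J
J → H
J → M
J → B
B → E
E → I
J → L
L → G
G → A
G → D
L → F

Visit order: N, C, K, O, J, H, M, B, E, I, L, G, A, D, F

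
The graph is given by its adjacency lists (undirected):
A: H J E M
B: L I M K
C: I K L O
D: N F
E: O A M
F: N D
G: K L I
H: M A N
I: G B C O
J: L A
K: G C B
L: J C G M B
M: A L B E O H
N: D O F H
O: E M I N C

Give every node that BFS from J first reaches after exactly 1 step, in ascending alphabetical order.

Level 0: J
Level 1: A, L
Level 2: B, C, E, G, H, M
Level 3: I, K, N, O
Level 4: D, F

A, L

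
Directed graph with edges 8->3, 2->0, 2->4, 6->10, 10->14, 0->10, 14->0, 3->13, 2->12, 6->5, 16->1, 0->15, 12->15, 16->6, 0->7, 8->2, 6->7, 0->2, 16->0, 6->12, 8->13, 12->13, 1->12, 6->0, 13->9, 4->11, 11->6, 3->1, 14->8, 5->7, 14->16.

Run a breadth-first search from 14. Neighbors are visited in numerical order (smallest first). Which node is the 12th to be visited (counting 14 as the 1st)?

Visit 14; enqueue 0, 8, 16 → queue [0, 8, 16]
Visit 0; enqueue 2, 7, 10, 15 → queue [8, 16, 2, 7, 10, 15]
Visit 8; enqueue 3, 13 → queue [16, 2, 7, 10, 15, 3, 13]
Visit 16; enqueue 1, 6 → queue [2, 7, 10, 15, 3, 13, 1, 6]
Visit 2; enqueue 4, 12 → queue [7, 10, 15, 3, 13, 1, 6, 4, 12]
Visit 7 → queue [10, 15, 3, 13, 1, 6, 4, 12]
Visit 10 → queue [15, 3, 13, 1, 6, 4, 12]
Visit 15 → queue [3, 13, 1, 6, 4, 12]
Visit 3 → queue [13, 1, 6, 4, 12]
Visit 13; enqueue 9 → queue [1, 6, 4, 12, 9]
Visit 1 → queue [6, 4, 12, 9]
Visit 6; enqueue 5 → queue [4, 12, 9, 5]
Visit 4; enqueue 11 → queue [12, 9, 5, 11]
Visit 12 → queue [9, 5, 11]
Visit 9 → queue [5, 11]
Visit 5 → queue [11]
Visit 11 → queue []

Visit order: 14, 0, 8, 16, 2, 7, 10, 15, 3, 13, 1, 6, 4, 12, 9, 5, 11

6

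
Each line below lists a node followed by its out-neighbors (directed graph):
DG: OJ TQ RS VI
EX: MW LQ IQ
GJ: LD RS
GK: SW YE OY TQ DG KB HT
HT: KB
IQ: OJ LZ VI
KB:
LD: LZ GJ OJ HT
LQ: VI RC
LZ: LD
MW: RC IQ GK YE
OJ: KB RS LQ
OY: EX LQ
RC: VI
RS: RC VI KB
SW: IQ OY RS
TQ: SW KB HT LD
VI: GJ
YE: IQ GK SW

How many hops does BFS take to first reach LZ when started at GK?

Level 0: GK
Level 1: DG, HT, KB, OY, SW, TQ, YE
Level 2: EX, IQ, LD, LQ, OJ, RS, VI
Level 3: GJ, LZ, MW, RC
LZ first appears at level 3.

3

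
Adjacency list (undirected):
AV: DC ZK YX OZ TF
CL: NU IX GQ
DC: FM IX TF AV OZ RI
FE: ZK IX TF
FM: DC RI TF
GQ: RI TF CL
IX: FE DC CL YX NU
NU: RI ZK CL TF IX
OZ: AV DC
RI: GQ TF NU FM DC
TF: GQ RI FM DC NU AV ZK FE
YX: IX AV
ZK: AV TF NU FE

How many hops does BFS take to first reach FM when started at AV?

Level 0: AV
Level 1: DC, OZ, TF, YX, ZK
Level 2: FE, FM, GQ, IX, NU, RI
Level 3: CL
FM first appears at level 2.

2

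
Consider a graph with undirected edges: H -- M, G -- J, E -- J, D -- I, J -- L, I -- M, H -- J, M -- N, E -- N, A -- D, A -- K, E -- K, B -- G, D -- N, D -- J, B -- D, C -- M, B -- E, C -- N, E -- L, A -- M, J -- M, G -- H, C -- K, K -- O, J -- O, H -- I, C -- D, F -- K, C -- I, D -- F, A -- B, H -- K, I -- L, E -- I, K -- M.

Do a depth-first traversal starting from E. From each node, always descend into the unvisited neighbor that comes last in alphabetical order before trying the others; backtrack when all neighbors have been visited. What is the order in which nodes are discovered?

E, N, M, K, O, J, L, I, H, G, B, D, F, C, A

Visit E
E → N
N → M
M → K
K → O
O → J
J → L
L → I
I → H
H → G
G → B
B → D
D → F
D → C
D → A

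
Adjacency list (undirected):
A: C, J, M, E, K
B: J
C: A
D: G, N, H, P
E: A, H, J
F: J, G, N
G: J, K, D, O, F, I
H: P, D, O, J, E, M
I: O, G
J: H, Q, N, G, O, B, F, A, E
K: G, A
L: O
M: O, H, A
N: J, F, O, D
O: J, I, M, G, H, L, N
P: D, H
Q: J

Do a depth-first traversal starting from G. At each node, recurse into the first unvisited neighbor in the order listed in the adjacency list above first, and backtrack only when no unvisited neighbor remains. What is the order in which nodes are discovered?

Visit G
G → J
J → H
H → P
P → D
D → N
N → F
N → O
O → I
O → M
M → A
A → C
A → E
A → K
O → L
J → Q
J → B

G, J, H, P, D, N, F, O, I, M, A, C, E, K, L, Q, B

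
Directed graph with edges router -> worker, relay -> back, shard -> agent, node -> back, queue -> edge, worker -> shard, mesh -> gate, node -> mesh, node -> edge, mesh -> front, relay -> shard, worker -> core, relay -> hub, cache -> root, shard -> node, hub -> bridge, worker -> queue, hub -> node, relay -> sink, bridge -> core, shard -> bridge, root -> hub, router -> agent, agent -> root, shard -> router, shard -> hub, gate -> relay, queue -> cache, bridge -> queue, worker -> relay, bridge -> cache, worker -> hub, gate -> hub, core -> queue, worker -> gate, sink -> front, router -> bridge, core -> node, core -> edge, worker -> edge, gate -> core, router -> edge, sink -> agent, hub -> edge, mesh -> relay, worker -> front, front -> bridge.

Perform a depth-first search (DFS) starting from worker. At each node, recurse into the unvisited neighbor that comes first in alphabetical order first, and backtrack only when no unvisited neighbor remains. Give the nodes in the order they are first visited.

Visit worker
worker → core
core → edge
core → node
node → back
node → mesh
mesh → front
front → bridge
bridge → cache
cache → root
root → hub
bridge → queue
mesh → gate
gate → relay
relay → shard
shard → agent
shard → router
relay → sink

worker, core, edge, node, back, mesh, front, bridge, cache, root, hub, queue, gate, relay, shard, agent, router, sink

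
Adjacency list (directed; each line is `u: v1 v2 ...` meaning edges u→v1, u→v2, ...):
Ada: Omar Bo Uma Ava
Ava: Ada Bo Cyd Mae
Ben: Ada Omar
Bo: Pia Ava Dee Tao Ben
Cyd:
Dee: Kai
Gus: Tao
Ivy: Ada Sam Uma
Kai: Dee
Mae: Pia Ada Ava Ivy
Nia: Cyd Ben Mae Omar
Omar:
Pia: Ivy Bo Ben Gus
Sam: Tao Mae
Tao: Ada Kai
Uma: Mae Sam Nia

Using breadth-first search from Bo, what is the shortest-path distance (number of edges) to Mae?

Level 0: Bo
Level 1: Ava, Ben, Dee, Pia, Tao
Level 2: Ada, Cyd, Gus, Ivy, Kai, Mae, Omar
Level 3: Sam, Uma
Level 4: Nia
Mae first appears at level 2.

2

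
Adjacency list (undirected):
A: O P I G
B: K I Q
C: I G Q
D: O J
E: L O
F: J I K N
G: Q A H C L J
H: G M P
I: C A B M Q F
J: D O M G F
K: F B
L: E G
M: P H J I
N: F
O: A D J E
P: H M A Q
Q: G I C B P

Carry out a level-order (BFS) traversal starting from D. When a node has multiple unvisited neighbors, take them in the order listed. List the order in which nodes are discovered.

Visit D; enqueue O, J → queue [O, J]
Visit O; enqueue A, E → queue [J, A, E]
Visit J; enqueue M, G, F → queue [A, E, M, G, F]
Visit A; enqueue P, I → queue [E, M, G, F, P, I]
Visit E; enqueue L → queue [M, G, F, P, I, L]
Visit M; enqueue H → queue [G, F, P, I, L, H]
Visit G; enqueue Q, C → queue [F, P, I, L, H, Q, C]
Visit F; enqueue K, N → queue [P, I, L, H, Q, C, K, N]
Visit P → queue [I, L, H, Q, C, K, N]
Visit I; enqueue B → queue [L, H, Q, C, K, N, B]
Visit L → queue [H, Q, C, K, N, B]
Visit H → queue [Q, C, K, N, B]
Visit Q → queue [C, K, N, B]
Visit C → queue [K, N, B]
Visit K → queue [N, B]
Visit N → queue [B]
Visit B → queue []

D O J A E M G F P I L H Q C K N B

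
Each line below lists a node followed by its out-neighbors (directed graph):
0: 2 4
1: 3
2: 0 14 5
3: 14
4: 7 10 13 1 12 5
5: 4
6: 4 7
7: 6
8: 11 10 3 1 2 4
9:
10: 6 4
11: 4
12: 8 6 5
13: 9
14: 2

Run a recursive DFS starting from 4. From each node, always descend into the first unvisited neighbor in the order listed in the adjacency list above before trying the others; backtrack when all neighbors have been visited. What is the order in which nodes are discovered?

4 7 6 10 13 9 1 3 14 2 0 5 12 8 11

Visit 4
4 → 7
7 → 6
4 → 10
4 → 13
13 → 9
4 → 1
1 → 3
3 → 14
14 → 2
2 → 0
2 → 5
4 → 12
12 → 8
8 → 11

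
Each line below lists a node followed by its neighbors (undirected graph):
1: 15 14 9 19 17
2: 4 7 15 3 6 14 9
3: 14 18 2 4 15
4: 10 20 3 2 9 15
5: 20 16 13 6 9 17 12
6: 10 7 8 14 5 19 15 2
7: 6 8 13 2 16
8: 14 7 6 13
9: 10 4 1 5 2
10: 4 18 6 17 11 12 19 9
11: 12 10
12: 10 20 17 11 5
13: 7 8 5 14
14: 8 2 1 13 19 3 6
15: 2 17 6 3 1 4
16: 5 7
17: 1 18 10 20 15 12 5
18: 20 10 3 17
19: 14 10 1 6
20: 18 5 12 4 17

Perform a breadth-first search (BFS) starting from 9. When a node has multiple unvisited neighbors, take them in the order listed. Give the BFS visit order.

Visit 9; enqueue 10, 4, 1, 5, 2 → queue [10, 4, 1, 5, 2]
Visit 10; enqueue 18, 6, 17, 11, 12, 19 → queue [4, 1, 5, 2, 18, 6, 17, 11, 12, 19]
Visit 4; enqueue 20, 3, 15 → queue [1, 5, 2, 18, 6, 17, 11, 12, 19, 20, 3, 15]
Visit 1; enqueue 14 → queue [5, 2, 18, 6, 17, 11, 12, 19, 20, 3, 15, 14]
Visit 5; enqueue 16, 13 → queue [2, 18, 6, 17, 11, 12, 19, 20, 3, 15, 14, 16, 13]
Visit 2; enqueue 7 → queue [18, 6, 17, 11, 12, 19, 20, 3, 15, 14, 16, 13, 7]
Visit 18 → queue [6, 17, 11, 12, 19, 20, 3, 15, 14, 16, 13, 7]
Visit 6; enqueue 8 → queue [17, 11, 12, 19, 20, 3, 15, 14, 16, 13, 7, 8]
Visit 17 → queue [11, 12, 19, 20, 3, 15, 14, 16, 13, 7, 8]
Visit 11 → queue [12, 19, 20, 3, 15, 14, 16, 13, 7, 8]
Visit 12 → queue [19, 20, 3, 15, 14, 16, 13, 7, 8]
Visit 19 → queue [20, 3, 15, 14, 16, 13, 7, 8]
Visit 20 → queue [3, 15, 14, 16, 13, 7, 8]
Visit 3 → queue [15, 14, 16, 13, 7, 8]
Visit 15 → queue [14, 16, 13, 7, 8]
Visit 14 → queue [16, 13, 7, 8]
Visit 16 → queue [13, 7, 8]
Visit 13 → queue [7, 8]
Visit 7 → queue [8]
Visit 8 → queue []

9 10 4 1 5 2 18 6 17 11 12 19 20 3 15 14 16 13 7 8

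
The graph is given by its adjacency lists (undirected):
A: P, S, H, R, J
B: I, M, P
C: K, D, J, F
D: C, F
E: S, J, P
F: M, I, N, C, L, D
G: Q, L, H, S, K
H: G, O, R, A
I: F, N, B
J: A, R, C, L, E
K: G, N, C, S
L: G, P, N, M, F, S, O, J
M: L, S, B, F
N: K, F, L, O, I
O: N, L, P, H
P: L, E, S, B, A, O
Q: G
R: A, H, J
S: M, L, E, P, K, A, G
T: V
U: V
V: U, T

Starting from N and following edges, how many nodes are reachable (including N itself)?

19

BFS from N visits: N, K, F, L, O, I, G, C, S, M, D, P, J, H, B, Q, E, A, R
Reachable nodes: 19 of 22 total.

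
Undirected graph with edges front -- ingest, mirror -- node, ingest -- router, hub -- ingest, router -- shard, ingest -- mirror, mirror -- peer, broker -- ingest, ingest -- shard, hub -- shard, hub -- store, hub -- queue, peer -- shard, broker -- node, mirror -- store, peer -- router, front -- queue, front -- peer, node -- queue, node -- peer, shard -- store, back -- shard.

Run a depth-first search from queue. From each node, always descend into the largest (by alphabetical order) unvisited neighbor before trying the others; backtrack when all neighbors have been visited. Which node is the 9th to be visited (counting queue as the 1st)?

Visit queue
queue → node
node → peer
peer → shard
shard → store
store → mirror
mirror → ingest
ingest → router
ingest → hub
ingest → front
ingest → broker
shard → back

Visit order: queue, node, peer, shard, store, mirror, ingest, router, hub, front, broker, back

hub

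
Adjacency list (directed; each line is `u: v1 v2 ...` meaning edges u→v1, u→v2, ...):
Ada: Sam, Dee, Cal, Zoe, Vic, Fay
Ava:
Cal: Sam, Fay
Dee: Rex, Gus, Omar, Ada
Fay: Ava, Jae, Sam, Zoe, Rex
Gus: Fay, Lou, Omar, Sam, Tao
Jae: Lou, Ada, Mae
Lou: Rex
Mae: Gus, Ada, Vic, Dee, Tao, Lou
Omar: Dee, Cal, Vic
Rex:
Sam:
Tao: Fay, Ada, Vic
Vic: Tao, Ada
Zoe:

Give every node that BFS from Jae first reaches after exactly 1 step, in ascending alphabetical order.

Level 0: Jae
Level 1: Ada, Lou, Mae
Level 2: Cal, Dee, Fay, Gus, Rex, Sam, Tao, Vic, Zoe
Level 3: Ava, Omar

Ada, Lou, Mae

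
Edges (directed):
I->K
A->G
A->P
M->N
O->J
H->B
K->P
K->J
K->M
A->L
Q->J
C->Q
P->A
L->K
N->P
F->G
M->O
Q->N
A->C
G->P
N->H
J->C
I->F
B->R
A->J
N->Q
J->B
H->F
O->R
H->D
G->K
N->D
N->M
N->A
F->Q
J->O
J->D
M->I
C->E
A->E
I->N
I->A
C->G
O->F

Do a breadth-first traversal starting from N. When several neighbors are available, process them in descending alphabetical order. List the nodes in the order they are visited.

N -> Q -> P -> M -> H -> D -> A -> J -> O -> I -> F -> B -> L -> G -> E -> C -> R -> K

Visit N; enqueue Q, P, M, H, D, A → queue [Q, P, M, H, D, A]
Visit Q; enqueue J → queue [P, M, H, D, A, J]
Visit P → queue [M, H, D, A, J]
Visit M; enqueue O, I → queue [H, D, A, J, O, I]
Visit H; enqueue F, B → queue [D, A, J, O, I, F, B]
Visit D → queue [A, J, O, I, F, B]
Visit A; enqueue L, G, E, C → queue [J, O, I, F, B, L, G, E, C]
Visit J → queue [O, I, F, B, L, G, E, C]
Visit O; enqueue R → queue [I, F, B, L, G, E, C, R]
Visit I; enqueue K → queue [F, B, L, G, E, C, R, K]
Visit F → queue [B, L, G, E, C, R, K]
Visit B → queue [L, G, E, C, R, K]
Visit L → queue [G, E, C, R, K]
Visit G → queue [E, C, R, K]
Visit E → queue [C, R, K]
Visit C → queue [R, K]
Visit R → queue [K]
Visit K → queue []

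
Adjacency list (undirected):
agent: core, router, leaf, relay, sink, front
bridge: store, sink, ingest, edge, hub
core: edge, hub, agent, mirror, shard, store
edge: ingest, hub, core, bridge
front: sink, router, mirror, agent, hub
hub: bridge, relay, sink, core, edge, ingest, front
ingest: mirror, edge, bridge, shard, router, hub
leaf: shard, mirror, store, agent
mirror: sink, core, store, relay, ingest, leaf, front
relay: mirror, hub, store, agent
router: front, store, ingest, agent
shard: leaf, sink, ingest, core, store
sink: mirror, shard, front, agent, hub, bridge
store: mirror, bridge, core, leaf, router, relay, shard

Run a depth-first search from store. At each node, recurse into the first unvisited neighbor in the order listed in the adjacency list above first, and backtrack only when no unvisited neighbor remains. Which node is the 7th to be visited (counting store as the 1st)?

core

Visit store
store → mirror
mirror → sink
sink → shard
shard → leaf
leaf → agent
agent → core
core → edge
edge → ingest
ingest → bridge
bridge → hub
hub → relay
hub → front
front → router

Visit order: store, mirror, sink, shard, leaf, agent, core, edge, ingest, bridge, hub, relay, front, router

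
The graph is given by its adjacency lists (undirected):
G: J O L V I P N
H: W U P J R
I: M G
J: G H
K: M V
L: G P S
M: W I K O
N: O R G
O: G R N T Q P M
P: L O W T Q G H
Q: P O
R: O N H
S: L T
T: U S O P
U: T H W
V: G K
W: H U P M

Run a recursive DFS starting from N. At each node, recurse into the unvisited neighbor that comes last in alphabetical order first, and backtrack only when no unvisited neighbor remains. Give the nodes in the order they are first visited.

N R O T U W P Q L S G V K M I J H

Visit N
N → R
R → O
O → T
T → U
U → W
W → P
P → Q
P → L
L → S
L → G
G → V
V → K
K → M
M → I
G → J
J → H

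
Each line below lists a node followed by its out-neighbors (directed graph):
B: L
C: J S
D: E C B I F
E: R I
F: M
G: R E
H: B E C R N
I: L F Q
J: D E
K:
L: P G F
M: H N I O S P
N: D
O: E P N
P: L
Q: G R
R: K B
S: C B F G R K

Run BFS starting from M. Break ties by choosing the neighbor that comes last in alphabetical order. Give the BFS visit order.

M -> S -> P -> O -> N -> I -> H -> R -> K -> G -> F -> C -> B -> L -> E -> D -> Q -> J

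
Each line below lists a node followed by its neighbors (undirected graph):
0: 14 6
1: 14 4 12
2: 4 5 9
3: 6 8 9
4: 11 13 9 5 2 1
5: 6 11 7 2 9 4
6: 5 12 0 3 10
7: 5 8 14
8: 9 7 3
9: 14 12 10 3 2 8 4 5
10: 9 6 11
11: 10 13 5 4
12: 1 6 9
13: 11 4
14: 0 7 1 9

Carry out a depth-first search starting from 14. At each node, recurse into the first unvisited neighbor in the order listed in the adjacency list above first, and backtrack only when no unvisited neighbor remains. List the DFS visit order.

14, 0, 6, 5, 11, 10, 9, 12, 1, 4, 13, 2, 3, 8, 7

Visit 14
14 → 0
0 → 6
6 → 5
5 → 11
11 → 10
10 → 9
9 → 12
12 → 1
1 → 4
4 → 13
4 → 2
9 → 3
3 → 8
8 → 7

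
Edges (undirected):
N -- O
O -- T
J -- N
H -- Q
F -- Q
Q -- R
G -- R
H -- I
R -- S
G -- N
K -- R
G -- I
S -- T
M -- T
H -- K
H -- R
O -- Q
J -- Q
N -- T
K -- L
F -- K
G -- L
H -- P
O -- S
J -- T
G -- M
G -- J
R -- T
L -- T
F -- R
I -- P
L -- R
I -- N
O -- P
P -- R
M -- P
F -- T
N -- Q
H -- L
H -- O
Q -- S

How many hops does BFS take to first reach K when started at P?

Level 0: P
Level 1: H, I, M, O, R
Level 2: F, G, K, L, N, Q, S, T
Level 3: J
K first appears at level 2.

2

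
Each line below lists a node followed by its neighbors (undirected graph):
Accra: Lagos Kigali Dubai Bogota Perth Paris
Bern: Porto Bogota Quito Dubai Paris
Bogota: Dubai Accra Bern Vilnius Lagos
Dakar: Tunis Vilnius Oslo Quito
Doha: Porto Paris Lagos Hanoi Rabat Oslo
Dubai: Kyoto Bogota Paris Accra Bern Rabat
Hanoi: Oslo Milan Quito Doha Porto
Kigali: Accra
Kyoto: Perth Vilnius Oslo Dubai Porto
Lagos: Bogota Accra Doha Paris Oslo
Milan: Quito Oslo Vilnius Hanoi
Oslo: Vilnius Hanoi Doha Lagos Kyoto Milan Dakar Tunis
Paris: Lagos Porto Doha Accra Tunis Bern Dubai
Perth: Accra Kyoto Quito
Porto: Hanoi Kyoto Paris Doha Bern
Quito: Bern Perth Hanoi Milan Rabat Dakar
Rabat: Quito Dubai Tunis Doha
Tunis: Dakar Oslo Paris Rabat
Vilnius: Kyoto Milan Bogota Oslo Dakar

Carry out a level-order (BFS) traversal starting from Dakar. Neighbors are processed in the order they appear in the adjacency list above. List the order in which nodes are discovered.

Dakar, Tunis, Vilnius, Oslo, Quito, Paris, Rabat, Kyoto, Milan, Bogota, Hanoi, Doha, Lagos, Bern, Perth, Porto, Accra, Dubai, Kigali

Visit Dakar; enqueue Tunis, Vilnius, Oslo, Quito → queue [Tunis, Vilnius, Oslo, Quito]
Visit Tunis; enqueue Paris, Rabat → queue [Vilnius, Oslo, Quito, Paris, Rabat]
Visit Vilnius; enqueue Kyoto, Milan, Bogota → queue [Oslo, Quito, Paris, Rabat, Kyoto, Milan, Bogota]
Visit Oslo; enqueue Hanoi, Doha, Lagos → queue [Quito, Paris, Rabat, Kyoto, Milan, Bogota, Hanoi, Doha, Lagos]
Visit Quito; enqueue Bern, Perth → queue [Paris, Rabat, Kyoto, Milan, Bogota, Hanoi, Doha, Lagos, Bern, Perth]
Visit Paris; enqueue Porto, Accra, Dubai → queue [Rabat, Kyoto, Milan, Bogota, Hanoi, Doha, Lagos, Bern, Perth, Porto, Accra, Dubai]
Visit Rabat → queue [Kyoto, Milan, Bogota, Hanoi, Doha, Lagos, Bern, Perth, Porto, Accra, Dubai]
Visit Kyoto → queue [Milan, Bogota, Hanoi, Doha, Lagos, Bern, Perth, Porto, Accra, Dubai]
Visit Milan → queue [Bogota, Hanoi, Doha, Lagos, Bern, Perth, Porto, Accra, Dubai]
Visit Bogota → queue [Hanoi, Doha, Lagos, Bern, Perth, Porto, Accra, Dubai]
Visit Hanoi → queue [Doha, Lagos, Bern, Perth, Porto, Accra, Dubai]
Visit Doha → queue [Lagos, Bern, Perth, Porto, Accra, Dubai]
Visit Lagos → queue [Bern, Perth, Porto, Accra, Dubai]
Visit Bern → queue [Perth, Porto, Accra, Dubai]
Visit Perth → queue [Porto, Accra, Dubai]
Visit Porto → queue [Accra, Dubai]
Visit Accra; enqueue Kigali → queue [Dubai, Kigali]
Visit Dubai → queue [Kigali]
Visit Kigali → queue []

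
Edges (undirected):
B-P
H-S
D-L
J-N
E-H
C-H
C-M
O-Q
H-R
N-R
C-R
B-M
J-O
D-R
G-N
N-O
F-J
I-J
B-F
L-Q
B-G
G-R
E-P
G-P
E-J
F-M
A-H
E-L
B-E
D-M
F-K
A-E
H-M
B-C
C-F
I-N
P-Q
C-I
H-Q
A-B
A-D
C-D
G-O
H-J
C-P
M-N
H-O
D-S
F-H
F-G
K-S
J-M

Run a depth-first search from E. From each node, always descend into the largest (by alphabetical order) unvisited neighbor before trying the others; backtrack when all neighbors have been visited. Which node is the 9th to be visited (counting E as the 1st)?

Visit E
E → P
P → Q
Q → O
O → N
N → R
R → H
H → S
S → K
K → F
F → M
M → J
J → I
I → C
C → D
D → L
D → A
A → B
B → G

Visit order: E, P, Q, O, N, R, H, S, K, F, M, J, I, C, D, L, A, B, G

K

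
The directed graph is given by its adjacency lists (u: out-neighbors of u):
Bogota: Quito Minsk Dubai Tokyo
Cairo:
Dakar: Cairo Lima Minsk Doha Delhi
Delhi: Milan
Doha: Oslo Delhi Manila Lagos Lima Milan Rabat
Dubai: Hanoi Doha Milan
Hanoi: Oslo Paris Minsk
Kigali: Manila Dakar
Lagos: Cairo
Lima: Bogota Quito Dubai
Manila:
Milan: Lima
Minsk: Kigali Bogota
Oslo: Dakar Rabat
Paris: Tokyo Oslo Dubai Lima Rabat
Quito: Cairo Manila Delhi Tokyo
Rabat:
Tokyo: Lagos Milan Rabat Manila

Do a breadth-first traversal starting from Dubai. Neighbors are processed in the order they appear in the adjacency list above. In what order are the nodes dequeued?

Visit Dubai; enqueue Hanoi, Doha, Milan → queue [Hanoi, Doha, Milan]
Visit Hanoi; enqueue Oslo, Paris, Minsk → queue [Doha, Milan, Oslo, Paris, Minsk]
Visit Doha; enqueue Delhi, Manila, Lagos, Lima, Rabat → queue [Milan, Oslo, Paris, Minsk, Delhi, Manila, Lagos, Lima, Rabat]
Visit Milan → queue [Oslo, Paris, Minsk, Delhi, Manila, Lagos, Lima, Rabat]
Visit Oslo; enqueue Dakar → queue [Paris, Minsk, Delhi, Manila, Lagos, Lima, Rabat, Dakar]
Visit Paris; enqueue Tokyo → queue [Minsk, Delhi, Manila, Lagos, Lima, Rabat, Dakar, Tokyo]
Visit Minsk; enqueue Kigali, Bogota → queue [Delhi, Manila, Lagos, Lima, Rabat, Dakar, Tokyo, Kigali, Bogota]
Visit Delhi → queue [Manila, Lagos, Lima, Rabat, Dakar, Tokyo, Kigali, Bogota]
Visit Manila → queue [Lagos, Lima, Rabat, Dakar, Tokyo, Kigali, Bogota]
Visit Lagos; enqueue Cairo → queue [Lima, Rabat, Dakar, Tokyo, Kigali, Bogota, Cairo]
Visit Lima; enqueue Quito → queue [Rabat, Dakar, Tokyo, Kigali, Bogota, Cairo, Quito]
Visit Rabat → queue [Dakar, Tokyo, Kigali, Bogota, Cairo, Quito]
Visit Dakar → queue [Tokyo, Kigali, Bogota, Cairo, Quito]
Visit Tokyo → queue [Kigali, Bogota, Cairo, Quito]
Visit Kigali → queue [Bogota, Cairo, Quito]
Visit Bogota → queue [Cairo, Quito]
Visit Cairo → queue [Quito]
Visit Quito → queue []

Dubai → Hanoi → Doha → Milan → Oslo → Paris → Minsk → Delhi → Manila → Lagos → Lima → Rabat → Dakar → Tokyo → Kigali → Bogota → Cairo → Quito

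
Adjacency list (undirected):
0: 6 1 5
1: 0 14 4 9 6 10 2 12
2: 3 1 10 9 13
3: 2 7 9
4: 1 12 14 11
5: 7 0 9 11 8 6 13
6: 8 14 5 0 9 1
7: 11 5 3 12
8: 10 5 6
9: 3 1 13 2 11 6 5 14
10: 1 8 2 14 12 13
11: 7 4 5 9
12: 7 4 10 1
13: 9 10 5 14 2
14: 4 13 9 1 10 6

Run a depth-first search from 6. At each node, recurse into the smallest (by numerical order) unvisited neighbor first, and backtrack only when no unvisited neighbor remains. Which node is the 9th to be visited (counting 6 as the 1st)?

Visit 6
6 → 0
0 → 1
1 → 2
2 → 3
3 → 7
7 → 5
5 → 8
8 → 10
10 → 12
12 → 4
4 → 11
11 → 9
9 → 13
13 → 14

Visit order: 6, 0, 1, 2, 3, 7, 5, 8, 10, 12, 4, 11, 9, 13, 14

10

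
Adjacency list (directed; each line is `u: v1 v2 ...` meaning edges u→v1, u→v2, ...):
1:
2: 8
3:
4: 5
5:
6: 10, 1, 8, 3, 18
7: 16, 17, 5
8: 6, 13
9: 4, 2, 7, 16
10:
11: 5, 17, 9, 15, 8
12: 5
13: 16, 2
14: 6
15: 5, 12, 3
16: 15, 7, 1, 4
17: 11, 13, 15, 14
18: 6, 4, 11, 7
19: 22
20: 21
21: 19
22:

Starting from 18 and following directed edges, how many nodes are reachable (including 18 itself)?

BFS from 18 visits: 18, 11, 7, 6, 4, 17, 15, 9, 8, 5, 16, 10, 3, 1, 14, 13, 12, 2
Reachable nodes: 18 of 22 total.

18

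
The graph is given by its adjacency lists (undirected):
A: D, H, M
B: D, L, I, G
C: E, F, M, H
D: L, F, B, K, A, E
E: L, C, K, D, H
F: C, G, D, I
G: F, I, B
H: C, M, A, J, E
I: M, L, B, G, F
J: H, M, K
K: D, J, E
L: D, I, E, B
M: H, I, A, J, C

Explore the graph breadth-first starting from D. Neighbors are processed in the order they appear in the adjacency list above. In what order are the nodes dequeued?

Visit D; enqueue L, F, B, K, A, E → queue [L, F, B, K, A, E]
Visit L; enqueue I → queue [F, B, K, A, E, I]
Visit F; enqueue C, G → queue [B, K, A, E, I, C, G]
Visit B → queue [K, A, E, I, C, G]
Visit K; enqueue J → queue [A, E, I, C, G, J]
Visit A; enqueue H, M → queue [E, I, C, G, J, H, M]
Visit E → queue [I, C, G, J, H, M]
Visit I → queue [C, G, J, H, M]
Visit C → queue [G, J, H, M]
Visit G → queue [J, H, M]
Visit J → queue [H, M]
Visit H → queue [M]
Visit M → queue []

D L F B K A E I C G J H M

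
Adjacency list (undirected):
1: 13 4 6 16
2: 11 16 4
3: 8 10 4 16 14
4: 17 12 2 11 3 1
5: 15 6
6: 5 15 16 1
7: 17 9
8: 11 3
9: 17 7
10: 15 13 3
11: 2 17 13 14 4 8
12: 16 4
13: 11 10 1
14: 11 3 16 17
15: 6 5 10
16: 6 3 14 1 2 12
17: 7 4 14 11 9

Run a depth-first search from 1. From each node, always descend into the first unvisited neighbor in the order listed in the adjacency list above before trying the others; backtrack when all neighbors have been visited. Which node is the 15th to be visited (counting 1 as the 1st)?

9

Visit 1
1 → 13
13 → 11
11 → 2
2 → 16
16 → 6
6 → 5
5 → 15
15 → 10
10 → 3
3 → 8
3 → 4
4 → 17
17 → 7
7 → 9
17 → 14
4 → 12

Visit order: 1, 13, 11, 2, 16, 6, 5, 15, 10, 3, 8, 4, 17, 7, 9, 14, 12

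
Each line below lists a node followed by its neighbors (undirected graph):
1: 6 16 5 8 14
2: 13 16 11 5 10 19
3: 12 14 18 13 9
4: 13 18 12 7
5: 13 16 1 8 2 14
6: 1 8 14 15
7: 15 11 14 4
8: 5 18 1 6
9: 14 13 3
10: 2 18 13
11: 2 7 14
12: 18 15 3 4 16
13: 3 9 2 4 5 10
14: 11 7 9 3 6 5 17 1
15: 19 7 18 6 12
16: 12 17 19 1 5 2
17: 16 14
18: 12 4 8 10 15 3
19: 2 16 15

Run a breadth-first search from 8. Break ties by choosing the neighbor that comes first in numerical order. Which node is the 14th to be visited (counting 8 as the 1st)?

Visit 8; enqueue 1, 5, 6, 18 → queue [1, 5, 6, 18]
Visit 1; enqueue 14, 16 → queue [5, 6, 18, 14, 16]
Visit 5; enqueue 2, 13 → queue [6, 18, 14, 16, 2, 13]
Visit 6; enqueue 15 → queue [18, 14, 16, 2, 13, 15]
Visit 18; enqueue 3, 4, 10, 12 → queue [14, 16, 2, 13, 15, 3, 4, 10, 12]
Visit 14; enqueue 7, 9, 11, 17 → queue [16, 2, 13, 15, 3, 4, 10, 12, 7, 9, 11, 17]
Visit 16; enqueue 19 → queue [2, 13, 15, 3, 4, 10, 12, 7, 9, 11, 17, 19]
Visit 2 → queue [13, 15, 3, 4, 10, 12, 7, 9, 11, 17, 19]
Visit 13 → queue [15, 3, 4, 10, 12, 7, 9, 11, 17, 19]
Visit 15 → queue [3, 4, 10, 12, 7, 9, 11, 17, 19]
Visit 3 → queue [4, 10, 12, 7, 9, 11, 17, 19]
Visit 4 → queue [10, 12, 7, 9, 11, 17, 19]
Visit 10 → queue [12, 7, 9, 11, 17, 19]
Visit 12 → queue [7, 9, 11, 17, 19]
Visit 7 → queue [9, 11, 17, 19]
Visit 9 → queue [11, 17, 19]
Visit 11 → queue [17, 19]
Visit 17 → queue [19]
Visit 19 → queue []

Visit order: 8, 1, 5, 6, 18, 14, 16, 2, 13, 15, 3, 4, 10, 12, 7, 9, 11, 17, 19

12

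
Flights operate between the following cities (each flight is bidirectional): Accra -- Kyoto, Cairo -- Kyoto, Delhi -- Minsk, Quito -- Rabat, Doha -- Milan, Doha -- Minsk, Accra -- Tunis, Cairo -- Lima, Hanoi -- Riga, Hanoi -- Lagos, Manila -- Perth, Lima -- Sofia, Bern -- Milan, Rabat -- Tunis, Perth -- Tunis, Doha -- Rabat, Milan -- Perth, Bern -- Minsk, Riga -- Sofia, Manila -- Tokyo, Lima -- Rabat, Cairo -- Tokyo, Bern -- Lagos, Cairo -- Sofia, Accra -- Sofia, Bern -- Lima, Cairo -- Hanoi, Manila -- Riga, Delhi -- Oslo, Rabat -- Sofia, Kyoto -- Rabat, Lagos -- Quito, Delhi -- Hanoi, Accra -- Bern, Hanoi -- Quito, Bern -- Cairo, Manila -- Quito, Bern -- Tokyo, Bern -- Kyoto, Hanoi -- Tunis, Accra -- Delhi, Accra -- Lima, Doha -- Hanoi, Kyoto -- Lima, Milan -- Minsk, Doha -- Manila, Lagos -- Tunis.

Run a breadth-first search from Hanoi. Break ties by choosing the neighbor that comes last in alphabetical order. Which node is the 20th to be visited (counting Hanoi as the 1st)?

Kyoto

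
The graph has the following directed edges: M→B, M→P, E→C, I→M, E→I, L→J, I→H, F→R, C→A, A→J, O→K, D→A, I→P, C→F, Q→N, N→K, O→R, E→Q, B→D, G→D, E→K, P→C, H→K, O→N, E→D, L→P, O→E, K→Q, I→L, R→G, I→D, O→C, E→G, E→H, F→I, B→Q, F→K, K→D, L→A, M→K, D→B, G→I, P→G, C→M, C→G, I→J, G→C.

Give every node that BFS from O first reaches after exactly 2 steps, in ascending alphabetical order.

Level 0: O
Level 1: C, E, K, N, R
Level 2: A, D, F, G, H, I, M, Q
Level 3: B, J, L, P

A, D, F, G, H, I, M, Q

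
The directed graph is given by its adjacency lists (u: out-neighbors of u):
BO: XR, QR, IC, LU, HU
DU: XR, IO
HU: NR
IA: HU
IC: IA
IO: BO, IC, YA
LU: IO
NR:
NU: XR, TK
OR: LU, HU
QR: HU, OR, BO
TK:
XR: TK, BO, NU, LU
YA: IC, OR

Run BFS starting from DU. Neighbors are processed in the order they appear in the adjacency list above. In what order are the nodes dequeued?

Visit DU; enqueue XR, IO → queue [XR, IO]
Visit XR; enqueue TK, BO, NU, LU → queue [IO, TK, BO, NU, LU]
Visit IO; enqueue IC, YA → queue [TK, BO, NU, LU, IC, YA]
Visit TK → queue [BO, NU, LU, IC, YA]
Visit BO; enqueue QR, HU → queue [NU, LU, IC, YA, QR, HU]
Visit NU → queue [LU, IC, YA, QR, HU]
Visit LU → queue [IC, YA, QR, HU]
Visit IC; enqueue IA → queue [YA, QR, HU, IA]
Visit YA; enqueue OR → queue [QR, HU, IA, OR]
Visit QR → queue [HU, IA, OR]
Visit HU; enqueue NR → queue [IA, OR, NR]
Visit IA → queue [OR, NR]
Visit OR → queue [NR]
Visit NR → queue []

DU, XR, IO, TK, BO, NU, LU, IC, YA, QR, HU, IA, OR, NR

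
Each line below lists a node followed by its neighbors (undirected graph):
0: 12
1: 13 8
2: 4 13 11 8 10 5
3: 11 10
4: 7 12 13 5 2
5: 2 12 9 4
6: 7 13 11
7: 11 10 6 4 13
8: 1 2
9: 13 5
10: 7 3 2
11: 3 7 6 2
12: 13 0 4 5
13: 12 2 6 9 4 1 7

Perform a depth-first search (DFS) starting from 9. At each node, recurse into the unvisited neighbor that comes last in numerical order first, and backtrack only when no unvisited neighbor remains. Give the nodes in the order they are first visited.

9 13 12 5 4 7 11 6 3 10 2 8 1 0

Visit 9
9 → 13
13 → 12
12 → 5
5 → 4
4 → 7
7 → 11
11 → 6
11 → 3
3 → 10
10 → 2
2 → 8
8 → 1
12 → 0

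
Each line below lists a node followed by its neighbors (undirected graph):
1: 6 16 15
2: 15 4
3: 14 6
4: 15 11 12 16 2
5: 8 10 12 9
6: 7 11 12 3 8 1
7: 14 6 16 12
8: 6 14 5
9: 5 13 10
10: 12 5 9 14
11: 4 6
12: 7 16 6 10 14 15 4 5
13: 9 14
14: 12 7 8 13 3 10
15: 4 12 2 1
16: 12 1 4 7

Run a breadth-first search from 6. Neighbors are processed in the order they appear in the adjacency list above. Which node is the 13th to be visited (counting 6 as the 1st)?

5

Visit 6; enqueue 7, 11, 12, 3, 8, 1 → queue [7, 11, 12, 3, 8, 1]
Visit 7; enqueue 14, 16 → queue [11, 12, 3, 8, 1, 14, 16]
Visit 11; enqueue 4 → queue [12, 3, 8, 1, 14, 16, 4]
Visit 12; enqueue 10, 15, 5 → queue [3, 8, 1, 14, 16, 4, 10, 15, 5]
Visit 3 → queue [8, 1, 14, 16, 4, 10, 15, 5]
Visit 8 → queue [1, 14, 16, 4, 10, 15, 5]
Visit 1 → queue [14, 16, 4, 10, 15, 5]
Visit 14; enqueue 13 → queue [16, 4, 10, 15, 5, 13]
Visit 16 → queue [4, 10, 15, 5, 13]
Visit 4; enqueue 2 → queue [10, 15, 5, 13, 2]
Visit 10; enqueue 9 → queue [15, 5, 13, 2, 9]
Visit 15 → queue [5, 13, 2, 9]
Visit 5 → queue [13, 2, 9]
Visit 13 → queue [2, 9]
Visit 2 → queue [9]
Visit 9 → queue []

Visit order: 6, 7, 11, 12, 3, 8, 1, 14, 16, 4, 10, 15, 5, 13, 2, 9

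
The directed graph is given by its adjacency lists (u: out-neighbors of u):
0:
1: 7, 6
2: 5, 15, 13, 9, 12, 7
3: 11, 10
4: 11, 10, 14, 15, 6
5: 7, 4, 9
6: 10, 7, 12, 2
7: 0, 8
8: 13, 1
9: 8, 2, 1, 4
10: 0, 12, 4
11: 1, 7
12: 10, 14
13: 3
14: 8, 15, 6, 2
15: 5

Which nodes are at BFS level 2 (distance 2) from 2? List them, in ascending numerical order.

0, 1, 3, 4, 8, 10, 14

Level 0: 2
Level 1: 5, 7, 9, 12, 13, 15
Level 2: 0, 1, 3, 4, 8, 10, 14
Level 3: 6, 11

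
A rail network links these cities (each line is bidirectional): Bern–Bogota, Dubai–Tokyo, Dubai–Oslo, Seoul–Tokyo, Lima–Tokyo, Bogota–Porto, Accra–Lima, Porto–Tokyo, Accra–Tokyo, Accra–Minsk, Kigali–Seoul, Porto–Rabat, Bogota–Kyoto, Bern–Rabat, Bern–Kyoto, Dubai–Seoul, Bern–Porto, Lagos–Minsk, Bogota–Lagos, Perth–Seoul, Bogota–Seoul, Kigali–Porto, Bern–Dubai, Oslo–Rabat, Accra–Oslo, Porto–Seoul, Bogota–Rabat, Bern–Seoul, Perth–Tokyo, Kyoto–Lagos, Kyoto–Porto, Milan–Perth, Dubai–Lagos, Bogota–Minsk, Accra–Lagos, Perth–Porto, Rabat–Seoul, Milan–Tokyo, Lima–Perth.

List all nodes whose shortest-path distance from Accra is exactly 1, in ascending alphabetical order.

Lagos, Lima, Minsk, Oslo, Tokyo

Level 0: Accra
Level 1: Lagos, Lima, Minsk, Oslo, Tokyo
Level 2: Bogota, Dubai, Kyoto, Milan, Perth, Porto, Rabat, Seoul
Level 3: Bern, Kigali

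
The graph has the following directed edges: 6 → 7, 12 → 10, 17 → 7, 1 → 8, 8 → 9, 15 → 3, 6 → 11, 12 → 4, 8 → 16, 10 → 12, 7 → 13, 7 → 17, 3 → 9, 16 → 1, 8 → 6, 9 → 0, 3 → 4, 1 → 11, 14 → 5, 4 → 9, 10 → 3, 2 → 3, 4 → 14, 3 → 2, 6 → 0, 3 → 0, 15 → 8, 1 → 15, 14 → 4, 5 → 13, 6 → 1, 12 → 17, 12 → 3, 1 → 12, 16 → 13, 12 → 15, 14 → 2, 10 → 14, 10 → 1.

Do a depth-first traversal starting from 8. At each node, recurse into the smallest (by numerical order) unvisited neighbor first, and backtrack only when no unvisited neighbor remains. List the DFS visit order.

8 → 6 → 0 → 1 → 11 → 12 → 3 → 2 → 4 → 9 → 14 → 5 → 13 → 10 → 15 → 17 → 7 → 16

Visit 8
8 → 6
6 → 0
6 → 1
1 → 11
1 → 12
12 → 3
3 → 2
3 → 4
4 → 9
4 → 14
14 → 5
5 → 13
12 → 10
12 → 15
12 → 17
17 → 7
8 → 16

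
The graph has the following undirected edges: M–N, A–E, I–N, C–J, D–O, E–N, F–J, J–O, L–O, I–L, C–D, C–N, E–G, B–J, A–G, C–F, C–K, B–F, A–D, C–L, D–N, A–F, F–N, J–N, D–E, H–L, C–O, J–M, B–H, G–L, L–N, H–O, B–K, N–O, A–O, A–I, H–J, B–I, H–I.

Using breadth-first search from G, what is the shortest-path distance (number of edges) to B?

3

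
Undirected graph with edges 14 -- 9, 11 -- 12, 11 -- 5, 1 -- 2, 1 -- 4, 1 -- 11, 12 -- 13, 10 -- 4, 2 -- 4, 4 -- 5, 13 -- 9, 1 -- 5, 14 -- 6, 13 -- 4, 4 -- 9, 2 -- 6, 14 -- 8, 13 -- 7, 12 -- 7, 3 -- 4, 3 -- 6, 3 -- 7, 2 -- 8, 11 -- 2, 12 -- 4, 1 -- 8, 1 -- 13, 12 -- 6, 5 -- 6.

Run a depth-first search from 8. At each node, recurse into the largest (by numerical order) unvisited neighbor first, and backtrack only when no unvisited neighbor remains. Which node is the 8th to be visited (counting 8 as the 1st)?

6

Visit 8
8 → 14
14 → 9
9 → 13
13 → 12
12 → 11
11 → 5
5 → 6
6 → 3
3 → 7
3 → 4
4 → 10
4 → 2
2 → 1

Visit order: 8, 14, 9, 13, 12, 11, 5, 6, 3, 7, 4, 10, 2, 1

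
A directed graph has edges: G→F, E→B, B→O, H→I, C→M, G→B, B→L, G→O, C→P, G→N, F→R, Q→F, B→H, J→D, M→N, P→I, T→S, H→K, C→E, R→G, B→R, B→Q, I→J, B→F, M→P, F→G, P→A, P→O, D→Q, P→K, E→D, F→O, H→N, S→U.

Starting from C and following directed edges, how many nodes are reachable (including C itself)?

18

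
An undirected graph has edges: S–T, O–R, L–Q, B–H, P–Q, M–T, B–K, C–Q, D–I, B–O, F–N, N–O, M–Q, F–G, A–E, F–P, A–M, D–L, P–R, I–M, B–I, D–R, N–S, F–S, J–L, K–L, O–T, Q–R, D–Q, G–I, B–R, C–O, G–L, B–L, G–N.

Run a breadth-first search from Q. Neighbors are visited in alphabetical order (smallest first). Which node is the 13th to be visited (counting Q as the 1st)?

K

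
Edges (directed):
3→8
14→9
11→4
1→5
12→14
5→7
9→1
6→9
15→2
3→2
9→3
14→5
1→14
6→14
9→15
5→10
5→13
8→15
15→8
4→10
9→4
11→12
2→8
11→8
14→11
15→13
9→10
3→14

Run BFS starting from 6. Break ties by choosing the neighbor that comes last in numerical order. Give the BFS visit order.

Visit 6; enqueue 14, 9 → queue [14, 9]
Visit 14; enqueue 11, 5 → queue [9, 11, 5]
Visit 9; enqueue 15, 10, 4, 3, 1 → queue [11, 5, 15, 10, 4, 3, 1]
Visit 11; enqueue 12, 8 → queue [5, 15, 10, 4, 3, 1, 12, 8]
Visit 5; enqueue 13, 7 → queue [15, 10, 4, 3, 1, 12, 8, 13, 7]
Visit 15; enqueue 2 → queue [10, 4, 3, 1, 12, 8, 13, 7, 2]
Visit 10 → queue [4, 3, 1, 12, 8, 13, 7, 2]
Visit 4 → queue [3, 1, 12, 8, 13, 7, 2]
Visit 3 → queue [1, 12, 8, 13, 7, 2]
Visit 1 → queue [12, 8, 13, 7, 2]
Visit 12 → queue [8, 13, 7, 2]
Visit 8 → queue [13, 7, 2]
Visit 13 → queue [7, 2]
Visit 7 → queue [2]
Visit 2 → queue []

6 14 9 11 5 15 10 4 3 1 12 8 13 7 2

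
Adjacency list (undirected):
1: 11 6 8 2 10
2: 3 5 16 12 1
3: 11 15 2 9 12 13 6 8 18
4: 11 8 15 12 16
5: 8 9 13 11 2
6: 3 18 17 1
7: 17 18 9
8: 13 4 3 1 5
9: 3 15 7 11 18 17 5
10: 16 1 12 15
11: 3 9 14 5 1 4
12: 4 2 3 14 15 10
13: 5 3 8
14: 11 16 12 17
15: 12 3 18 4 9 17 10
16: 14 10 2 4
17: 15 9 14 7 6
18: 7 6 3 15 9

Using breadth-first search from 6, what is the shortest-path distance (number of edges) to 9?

Level 0: 6
Level 1: 1, 3, 17, 18
Level 2: 2, 7, 8, 9, 10, 11, 12, 13, 14, 15
Level 3: 4, 5, 16
9 first appears at level 2.

2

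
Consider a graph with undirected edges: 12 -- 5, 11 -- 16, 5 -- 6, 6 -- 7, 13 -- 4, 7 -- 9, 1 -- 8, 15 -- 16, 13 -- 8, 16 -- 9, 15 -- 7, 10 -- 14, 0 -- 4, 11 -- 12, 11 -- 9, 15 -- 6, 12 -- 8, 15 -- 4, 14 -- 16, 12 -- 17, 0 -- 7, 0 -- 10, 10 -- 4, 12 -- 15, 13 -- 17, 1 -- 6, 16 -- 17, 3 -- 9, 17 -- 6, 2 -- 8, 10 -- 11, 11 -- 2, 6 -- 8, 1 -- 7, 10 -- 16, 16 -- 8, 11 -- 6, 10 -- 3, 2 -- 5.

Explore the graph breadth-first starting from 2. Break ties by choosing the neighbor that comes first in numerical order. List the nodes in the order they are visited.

2, 5, 8, 11, 6, 12, 1, 13, 16, 9, 10, 7, 15, 17, 4, 14, 3, 0

Visit 2; enqueue 5, 8, 11 → queue [5, 8, 11]
Visit 5; enqueue 6, 12 → queue [8, 11, 6, 12]
Visit 8; enqueue 1, 13, 16 → queue [11, 6, 12, 1, 13, 16]
Visit 11; enqueue 9, 10 → queue [6, 12, 1, 13, 16, 9, 10]
Visit 6; enqueue 7, 15, 17 → queue [12, 1, 13, 16, 9, 10, 7, 15, 17]
Visit 12 → queue [1, 13, 16, 9, 10, 7, 15, 17]
Visit 1 → queue [13, 16, 9, 10, 7, 15, 17]
Visit 13; enqueue 4 → queue [16, 9, 10, 7, 15, 17, 4]
Visit 16; enqueue 14 → queue [9, 10, 7, 15, 17, 4, 14]
Visit 9; enqueue 3 → queue [10, 7, 15, 17, 4, 14, 3]
Visit 10; enqueue 0 → queue [7, 15, 17, 4, 14, 3, 0]
Visit 7 → queue [15, 17, 4, 14, 3, 0]
Visit 15 → queue [17, 4, 14, 3, 0]
Visit 17 → queue [4, 14, 3, 0]
Visit 4 → queue [14, 3, 0]
Visit 14 → queue [3, 0]
Visit 3 → queue [0]
Visit 0 → queue []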